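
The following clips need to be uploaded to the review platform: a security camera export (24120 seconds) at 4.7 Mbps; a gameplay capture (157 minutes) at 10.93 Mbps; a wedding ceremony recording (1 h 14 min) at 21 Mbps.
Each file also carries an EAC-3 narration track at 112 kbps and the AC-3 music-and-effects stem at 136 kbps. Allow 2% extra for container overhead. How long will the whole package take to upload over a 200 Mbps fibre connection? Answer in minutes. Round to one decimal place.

Audio total: 112 + 136 = 248 kbps = 0.248 Mbps.
security camera export: 4.948 Mbps × 24120 s × 1.02 = 121732.7 Mb
gameplay capture: 11.178 Mbps × 9420 s × 1.02 = 107402.7 Mb
wedding ceremony recording: 21.248 Mbps × 4440 s × 1.02 = 96227.9 Mb
Total: 325363.3 Mb = 40670.4 MB.
At 200 Mbps: 325363.3 / 200 = 1627 s ≈ 27.1 minutes.

27.1 minutes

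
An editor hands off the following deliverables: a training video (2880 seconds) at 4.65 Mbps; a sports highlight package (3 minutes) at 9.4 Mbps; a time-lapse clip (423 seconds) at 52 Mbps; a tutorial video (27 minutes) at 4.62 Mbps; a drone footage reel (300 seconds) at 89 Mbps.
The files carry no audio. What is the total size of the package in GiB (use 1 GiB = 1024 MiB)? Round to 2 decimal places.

training video: 4.650 Mbps × 2880 s = 13392.0 Mb
sports highlight package: 9.400 Mbps × 180 s = 1692.0 Mb
time-lapse clip: 52.000 Mbps × 423 s = 21996.0 Mb
tutorial video: 4.620 Mbps × 1620 s = 7484.4 Mb
drone footage reel: 89.000 Mbps × 300 s = 26700.0 Mb
Total: 71264.4 Mb = 8908.0 MB.
= 8.296 GiB.

8.30 GiB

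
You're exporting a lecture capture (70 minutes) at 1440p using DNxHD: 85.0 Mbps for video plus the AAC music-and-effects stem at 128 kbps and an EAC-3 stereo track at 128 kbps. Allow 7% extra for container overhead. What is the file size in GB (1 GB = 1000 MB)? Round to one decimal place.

70 min = 4200 s
Audio total: 128 + 128 = 256 kbps = 0.256 Mbps.
Total bitrate: 85.0 + 0.256 = 85.256 Mbps.
Stream data: 85.256 Mbps × 4200 s = 358075.2 Mb.
With 7% container overhead: ×1.07.
383,140 Mb ÷ 8 = 47,893 MB → 47.89 GB.

47.9 GB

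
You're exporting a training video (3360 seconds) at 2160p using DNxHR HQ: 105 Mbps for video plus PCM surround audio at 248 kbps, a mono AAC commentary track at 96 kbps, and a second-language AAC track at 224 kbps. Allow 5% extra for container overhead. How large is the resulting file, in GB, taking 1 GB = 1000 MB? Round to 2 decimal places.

46.56 GB

Audio total: 248 + 96 + 224 = 568 kbps = 0.568 Mbps.
Total bitrate: 105 + 0.568 = 105.568 Mbps.
Stream data: 105.568 Mbps × 3360 s = 354708.5 Mb.
With 5% container overhead: ×1.05.
372,444 Mb ÷ 8 = 46,555 MB → 46.56 GB.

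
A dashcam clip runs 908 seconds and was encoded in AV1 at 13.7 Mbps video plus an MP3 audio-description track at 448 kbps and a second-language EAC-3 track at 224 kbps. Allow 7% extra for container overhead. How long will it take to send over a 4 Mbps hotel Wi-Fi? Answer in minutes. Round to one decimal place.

Audio total: 448 + 224 = 672 kbps = 0.672 Mbps.
Total bitrate: 14.372 Mbps.
File: 14.372 Mbps × 908 s = 13049.8 Mb.
With 7% container overhead: ×1.07. → 13963.3 Mb.
At 4 Mbps: 13963.3 / 4 = 3490.8 s ≈ 58.2 minutes.

58.2 minutes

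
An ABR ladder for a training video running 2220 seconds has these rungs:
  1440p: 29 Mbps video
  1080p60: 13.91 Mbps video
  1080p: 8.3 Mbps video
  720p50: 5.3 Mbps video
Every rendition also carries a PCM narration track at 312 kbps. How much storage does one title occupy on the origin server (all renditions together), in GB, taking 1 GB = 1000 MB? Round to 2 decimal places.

16.03 GB

Audio: 312 kbps = 0.312 Mbps.
Sum of rendition bitrates: (29+0.312) + (13.91+0.312) + (8.3+0.312) + (5.3+0.312) = 57.758 Mbps.
× 2220 s = 128,223 Mb = 16,028 MB = 16.03 GB.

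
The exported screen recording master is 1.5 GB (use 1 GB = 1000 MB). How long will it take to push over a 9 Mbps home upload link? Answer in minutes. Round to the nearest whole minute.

22 minutes

File: 1.5 GB = 12000.0 Mb.
At 9 Mbps: 12000.0 / 9 = 1333.3 s ≈ 22.2 minutes.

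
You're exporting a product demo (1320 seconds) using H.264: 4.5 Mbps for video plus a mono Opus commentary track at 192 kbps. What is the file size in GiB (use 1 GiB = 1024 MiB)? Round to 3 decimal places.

0.721 GiB

Audio: 192 kbps = 0.192 Mbps.
Total bitrate: 4.5 + 0.192 = 4.692 Mbps.
Stream data: 4.692 Mbps × 1320 s = 6193.4 Mb.
6,193 Mb = 774,180,000 bytes ÷ 1,073,741,824 = 0.721 GiB.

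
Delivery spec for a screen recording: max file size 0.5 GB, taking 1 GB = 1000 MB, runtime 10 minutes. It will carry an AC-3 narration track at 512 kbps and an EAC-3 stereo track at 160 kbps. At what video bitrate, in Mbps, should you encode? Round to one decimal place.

6.0 Mbps

Budget: 0.5 GB = 4000.0 Mb.
10 min = 600 s
Total bitrate budget: 4000.0 Mb / 600 s = 6.667 Mbps.
Audio total: 512 + 160 = 672 kbps = 0.672 Mbps.
Video: 6.667 − 0.672 = 5.995 Mbps.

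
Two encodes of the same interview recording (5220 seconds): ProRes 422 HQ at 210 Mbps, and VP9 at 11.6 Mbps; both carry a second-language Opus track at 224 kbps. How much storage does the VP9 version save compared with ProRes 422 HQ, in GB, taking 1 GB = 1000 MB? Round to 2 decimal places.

129.46 GB

Audio: 224 kbps = 0.224 Mbps.
ProRes 422 HQ: 210.224 Mbps × 5220 s = 1097369.3 Mb = 137.171 GB.
VP9: 11.824 Mbps × 5220 s = 61721.3 Mb = 7.715 GB.
Saving: 137.171 − 7.715 = 129.456 GB.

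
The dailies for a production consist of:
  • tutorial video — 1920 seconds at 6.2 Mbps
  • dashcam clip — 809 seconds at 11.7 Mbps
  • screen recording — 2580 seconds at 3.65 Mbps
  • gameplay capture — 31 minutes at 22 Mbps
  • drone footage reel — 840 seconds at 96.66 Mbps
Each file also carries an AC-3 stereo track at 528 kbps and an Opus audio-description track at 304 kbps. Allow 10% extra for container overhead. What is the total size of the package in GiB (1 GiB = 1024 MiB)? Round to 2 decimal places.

Audio total: 528 + 304 = 832 kbps = 0.832 Mbps.
tutorial video: 7.032 Mbps × 1920 s × 1.10 = 14851.6 Mb
dashcam clip: 12.532 Mbps × 809 s × 1.10 = 11152.2 Mb
screen recording: 4.482 Mbps × 2580 s × 1.10 = 12719.9 Mb
gameplay capture: 22.832 Mbps × 1860 s × 1.10 = 46714.3 Mb
drone footage reel: 97.492 Mbps × 840 s × 1.10 = 90082.6 Mb
Total: 175520.6 Mb = 21940.1 MB.
= 20.43 GiB.

20.43 GiB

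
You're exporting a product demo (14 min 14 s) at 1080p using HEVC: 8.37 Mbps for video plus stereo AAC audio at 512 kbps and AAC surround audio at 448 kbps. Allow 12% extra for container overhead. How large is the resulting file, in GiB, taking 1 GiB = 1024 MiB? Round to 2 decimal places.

14 min 14 s = 854 s
Audio total: 512 + 448 = 960 kbps = 0.960 Mbps.
Total bitrate: 8.37 + 0.960 = 9.330 Mbps.
Stream data: 9.330 Mbps × 854 s = 7967.8 Mb.
With 12% container overhead: ×1.12.
8,924 Mb = 1,115,494,800 bytes ÷ 1,073,741,824 = 1.039 GiB.

1.04 GiB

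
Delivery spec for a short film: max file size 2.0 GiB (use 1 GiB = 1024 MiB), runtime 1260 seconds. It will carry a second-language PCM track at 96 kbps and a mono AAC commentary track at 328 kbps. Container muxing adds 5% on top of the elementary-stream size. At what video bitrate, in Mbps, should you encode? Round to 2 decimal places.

12.56 Mbps

Budget: 2.0 GiB = 17179.9 Mb.
Stream payload after overhead: 17179.9 / 1.05 = 16361.8 Mb.
Total bitrate budget: 16361.8 Mb / 1260 s = 12.986 Mbps.
Audio total: 96 + 328 = 424 kbps = 0.424 Mbps.
Video: 12.986 − 0.424 = 12.562 Mbps.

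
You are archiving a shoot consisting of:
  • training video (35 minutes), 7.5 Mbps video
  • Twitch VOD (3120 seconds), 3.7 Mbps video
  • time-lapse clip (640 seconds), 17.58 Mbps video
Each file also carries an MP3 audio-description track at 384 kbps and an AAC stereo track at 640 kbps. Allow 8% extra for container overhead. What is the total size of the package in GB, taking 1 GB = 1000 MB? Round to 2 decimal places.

6.01 GB

Audio total: 384 + 640 = 1024 kbps = 1.024 Mbps.
training video: 8.524 Mbps × 2100 s × 1.08 = 19332.4 Mb
Twitch VOD: 4.724 Mbps × 3120 s × 1.08 = 15918.0 Mb
time-lapse clip: 18.604 Mbps × 640 s × 1.08 = 12859.1 Mb
Total: 48109.5 Mb = 6013.7 MB.
= 6.014 GB.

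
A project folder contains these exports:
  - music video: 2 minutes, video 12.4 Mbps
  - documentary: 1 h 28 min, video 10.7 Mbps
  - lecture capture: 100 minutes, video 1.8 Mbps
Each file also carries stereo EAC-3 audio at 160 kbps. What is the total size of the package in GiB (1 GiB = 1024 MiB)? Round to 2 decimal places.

Audio: 160 kbps = 0.160 Mbps.
music video: 12.560 Mbps × 120 s = 1507.2 Mb
documentary: 10.860 Mbps × 5280 s = 57340.8 Mb
lecture capture: 1.960 Mbps × 6000 s = 11760.0 Mb
Total: 70608.0 Mb = 8826.0 MB.
= 8.220 GiB.

8.22 GiB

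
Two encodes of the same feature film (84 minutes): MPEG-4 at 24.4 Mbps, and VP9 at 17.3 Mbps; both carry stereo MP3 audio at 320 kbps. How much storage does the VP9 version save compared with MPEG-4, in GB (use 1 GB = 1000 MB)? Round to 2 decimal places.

84 min = 5040 s
Audio: 320 kbps = 0.320 Mbps.
MPEG-4: 24.720 Mbps × 5040 s = 124588.8 Mb = 15.574 GB.
VP9: 17.620 Mbps × 5040 s = 88804.8 Mb = 11.101 GB.
Saving: 15.574 − 11.101 = 4.473 GB.

4.47 GB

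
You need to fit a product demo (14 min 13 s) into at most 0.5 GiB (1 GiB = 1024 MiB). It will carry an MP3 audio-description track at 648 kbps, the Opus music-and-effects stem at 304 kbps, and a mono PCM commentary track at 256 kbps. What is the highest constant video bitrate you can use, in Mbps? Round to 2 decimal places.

Budget: 0.5 GiB = 4295.0 Mb.
14 min 13 s = 853 s
Total bitrate budget: 4295.0 Mb / 853 s = 5.035 Mbps.
Audio total: 648 + 304 + 256 = 1208 kbps = 1.208 Mbps.
Video: 5.035 − 1.208 = 3.827 Mbps.

3.83 Mbps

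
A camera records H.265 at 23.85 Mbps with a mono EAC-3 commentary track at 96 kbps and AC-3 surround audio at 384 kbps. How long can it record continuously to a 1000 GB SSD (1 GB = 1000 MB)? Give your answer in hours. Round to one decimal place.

91.3 hours

Audio total: 96 + 384 = 480 kbps = 0.480 Mbps.
Total bitrate: 23.85 + 0.480 = 24.330 Mbps.
Capacity: 1000 GB = 8,000,000 Mb.
Recording time: 8,000,000 / 24.330 = 328,812 s ≈ 91.3 hours.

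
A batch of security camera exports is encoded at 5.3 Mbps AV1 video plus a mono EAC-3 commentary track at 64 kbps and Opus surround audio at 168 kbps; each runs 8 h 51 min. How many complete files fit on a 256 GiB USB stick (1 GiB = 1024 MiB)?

12

8 h 51 min = 531 min = 31860 s
Audio total: 64 + 168 = 232 kbps = 0.232 Mbps.
Total bitrate: 5.532 Mbps.
Per item: 5.532 Mbps × 31860 s = 176,250 Mb = 22,031 MB.
Capacity: 256 GiB = 2,199,023 Mb; 12.48 items → 12 complete.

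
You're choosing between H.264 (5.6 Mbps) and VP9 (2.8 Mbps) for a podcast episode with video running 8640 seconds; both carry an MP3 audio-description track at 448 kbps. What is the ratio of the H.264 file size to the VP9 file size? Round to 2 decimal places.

1.86

Audio: 448 kbps = 0.448 Mbps.
H.264: 6.048 Mbps × 8640 s = 52254.7 Mb = 6.532 GB.
VP9: 3.248 Mbps × 8640 s = 28062.7 Mb = 3.508 GB.
Ratio: 6.532 / 3.508 = 1.862.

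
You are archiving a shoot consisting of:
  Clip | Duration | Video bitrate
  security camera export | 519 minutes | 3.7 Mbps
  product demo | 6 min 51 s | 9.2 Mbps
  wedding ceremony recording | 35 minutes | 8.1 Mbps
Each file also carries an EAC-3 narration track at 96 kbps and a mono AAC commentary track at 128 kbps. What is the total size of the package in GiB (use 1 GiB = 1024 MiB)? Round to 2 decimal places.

16.71 GiB

Audio total: 96 + 128 = 224 kbps = 0.224 Mbps.
security camera export: 3.924 Mbps × 31140 s = 122193.4 Mb
product demo: 9.424 Mbps × 411 s = 3873.3 Mb
wedding ceremony recording: 8.324 Mbps × 2100 s = 17480.4 Mb
Total: 143547.0 Mb = 17943.4 MB.
= 16.71 GiB.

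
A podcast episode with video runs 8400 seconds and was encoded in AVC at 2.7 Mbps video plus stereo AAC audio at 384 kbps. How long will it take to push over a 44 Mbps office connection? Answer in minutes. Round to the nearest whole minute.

10 minutes

Audio: 384 kbps = 0.384 Mbps.
Total bitrate: 3.084 Mbps.
File: 3.084 Mbps × 8400 s = 25905.6 Mb.
At 44 Mbps: 25905.6 / 44 = 588.8 s ≈ 9.81 minutes.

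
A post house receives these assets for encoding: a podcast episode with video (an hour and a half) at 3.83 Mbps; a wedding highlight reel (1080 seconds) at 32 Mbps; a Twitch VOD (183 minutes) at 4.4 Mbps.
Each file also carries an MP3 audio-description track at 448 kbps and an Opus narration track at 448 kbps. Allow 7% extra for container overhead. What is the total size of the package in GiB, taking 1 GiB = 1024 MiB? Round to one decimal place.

Audio total: 448 + 448 = 896 kbps = 0.896 Mbps.
podcast episode with video: 4.726 Mbps × 5400 s × 1.07 = 27306.8 Mb
wedding highlight reel: 32.896 Mbps × 1080 s × 1.07 = 38014.6 Mb
Twitch VOD: 5.296 Mbps × 10980 s × 1.07 = 62220.6 Mb
Total: 127542.0 Mb = 15942.8 MB.
= 14.85 GiB.

14.8 GiB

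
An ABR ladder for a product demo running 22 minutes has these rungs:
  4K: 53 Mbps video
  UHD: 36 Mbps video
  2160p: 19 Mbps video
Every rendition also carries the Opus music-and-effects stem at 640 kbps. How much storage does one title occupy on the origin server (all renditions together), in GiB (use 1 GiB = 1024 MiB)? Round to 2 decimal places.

22 min = 1320 s
Audio: 640 kbps = 0.640 Mbps.
Sum of rendition bitrates: (53+0.640) + (36+0.640) + (19+0.640) = 109.920 Mbps.
× 1320 s = 145,094 Mb = 18,137 MB = 16.89 GiB.

16.89 GiB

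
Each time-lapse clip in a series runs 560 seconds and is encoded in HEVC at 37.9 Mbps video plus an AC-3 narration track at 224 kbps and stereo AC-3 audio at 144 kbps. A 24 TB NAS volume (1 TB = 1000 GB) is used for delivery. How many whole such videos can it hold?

8959

Audio total: 224 + 144 = 368 kbps = 0.368 Mbps.
Total bitrate: 38.268 Mbps.
Per item: 38.268 Mbps × 560 s = 21,430 Mb = 2,679 MB.
Capacity: 24 TB = 192,000,000 Mb; 8959.37 items → 8959 complete.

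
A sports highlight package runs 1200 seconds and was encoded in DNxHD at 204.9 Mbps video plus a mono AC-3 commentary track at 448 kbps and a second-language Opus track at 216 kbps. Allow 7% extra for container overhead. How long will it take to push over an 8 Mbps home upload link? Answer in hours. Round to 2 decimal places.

Audio total: 448 + 216 = 664 kbps = 0.664 Mbps.
Total bitrate: 205.564 Mbps.
File: 205.564 Mbps × 1200 s = 246676.8 Mb.
With 7% container overhead: ×1.07. → 263944.2 Mb.
At 8 Mbps: 263944.2 / 8 = 32993.0 s ≈ 9.16 hours.

9.16 hours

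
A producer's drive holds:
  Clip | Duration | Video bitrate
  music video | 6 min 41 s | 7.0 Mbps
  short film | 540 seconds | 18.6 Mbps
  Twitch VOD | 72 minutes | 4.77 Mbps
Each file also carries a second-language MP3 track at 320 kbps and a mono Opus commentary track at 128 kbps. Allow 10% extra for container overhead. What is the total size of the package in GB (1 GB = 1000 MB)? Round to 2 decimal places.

4.92 GB

Audio total: 320 + 128 = 448 kbps = 0.448 Mbps.
music video: 7.448 Mbps × 401 s × 1.10 = 3285.3 Mb
short film: 19.048 Mbps × 540 s × 1.10 = 11314.5 Mb
Twitch VOD: 5.218 Mbps × 4320 s × 1.10 = 24795.9 Mb
Total: 39395.8 Mb = 4924.5 MB.
= 4.924 GB.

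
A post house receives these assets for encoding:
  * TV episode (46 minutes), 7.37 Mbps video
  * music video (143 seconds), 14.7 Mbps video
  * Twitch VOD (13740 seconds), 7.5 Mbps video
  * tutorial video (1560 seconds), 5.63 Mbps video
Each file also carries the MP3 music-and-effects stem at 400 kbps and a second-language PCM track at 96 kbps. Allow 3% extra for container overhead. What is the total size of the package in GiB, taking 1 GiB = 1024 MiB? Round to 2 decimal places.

Audio total: 400 + 96 = 496 kbps = 0.496 Mbps.
TV episode: 7.866 Mbps × 2760 s × 1.03 = 22361.5 Mb
music video: 15.196 Mbps × 143 s × 1.03 = 2238.2 Mb
Twitch VOD: 7.996 Mbps × 13740 s × 1.03 = 113161.0 Mb
tutorial video: 6.126 Mbps × 1560 s × 1.03 = 9843.3 Mb
Total: 147603.9 Mb = 18450.5 MB.
= 17.18 GiB.

17.18 GiB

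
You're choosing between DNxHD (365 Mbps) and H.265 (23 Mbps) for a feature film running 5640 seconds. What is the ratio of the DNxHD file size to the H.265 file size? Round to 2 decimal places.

DNxHD: 365.000 Mbps × 5640 s = 2058600.0 Mb = 239.653 GiB.
H.265: 23.000 Mbps × 5640 s = 129720.0 Mb = 15.101 GiB.
Ratio: 239.653 / 15.101 = 15.870.

15.87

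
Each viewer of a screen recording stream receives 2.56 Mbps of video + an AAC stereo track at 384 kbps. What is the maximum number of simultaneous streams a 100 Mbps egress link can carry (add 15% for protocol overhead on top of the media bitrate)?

29

Audio: 384 kbps = 0.384 Mbps.
Per-viewer media rate: 2.944 Mbps.
On the wire with 15% overhead: 3.386 Mbps.
100 Mbps = 100.0 Mbps; 100.0 / 3.386 = 29.54 → 29 viewers.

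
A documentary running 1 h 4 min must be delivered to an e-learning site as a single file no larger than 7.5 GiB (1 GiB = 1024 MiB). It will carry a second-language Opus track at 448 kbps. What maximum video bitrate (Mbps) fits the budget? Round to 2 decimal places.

16.33 Mbps

Budget: 7.5 GiB = 64424.5 Mb.
1 h 4 min = 64 min = 3840 s
Total bitrate budget: 64424.5 Mb / 3840 s = 16.777 Mbps.
Audio: 448 kbps = 0.448 Mbps.
Video: 16.777 − 0.448 = 16.329 Mbps.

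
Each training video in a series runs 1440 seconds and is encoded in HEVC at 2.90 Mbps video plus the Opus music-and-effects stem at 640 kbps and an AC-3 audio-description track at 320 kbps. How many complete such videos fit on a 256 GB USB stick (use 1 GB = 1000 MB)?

368

Audio total: 640 + 320 = 960 kbps = 0.960 Mbps.
Total bitrate: 3.860 Mbps.
Per item: 3.860 Mbps × 1440 s = 5,558 Mb = 694.8 MB.
Capacity: 256 GB = 2,048,000 Mb; 368.45 items → 368 complete.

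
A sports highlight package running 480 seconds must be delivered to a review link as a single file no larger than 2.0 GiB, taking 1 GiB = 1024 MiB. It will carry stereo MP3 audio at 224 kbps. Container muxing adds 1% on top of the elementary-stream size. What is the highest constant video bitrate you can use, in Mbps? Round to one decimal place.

35.2 Mbps

Budget: 2.0 GiB = 17179.9 Mb.
Stream payload after overhead: 17179.9 / 1.01 = 17009.8 Mb.
Total bitrate budget: 17009.8 Mb / 480 s = 35.437 Mbps.
Audio: 224 kbps = 0.224 Mbps.
Video: 35.437 − 0.224 = 35.213 Mbps.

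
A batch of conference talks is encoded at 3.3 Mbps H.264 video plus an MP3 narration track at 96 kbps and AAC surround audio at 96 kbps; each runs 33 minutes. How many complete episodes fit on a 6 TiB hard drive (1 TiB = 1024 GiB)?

7633

33 min = 1980 s
Audio total: 96 + 96 = 192 kbps = 0.192 Mbps.
Total bitrate: 3.492 Mbps.
Per item: 3.492 Mbps × 1980 s = 6,914 Mb = 864.3 MB.
Capacity: 6 TiB = 52,776,558 Mb; 7633.11 items → 7633 complete.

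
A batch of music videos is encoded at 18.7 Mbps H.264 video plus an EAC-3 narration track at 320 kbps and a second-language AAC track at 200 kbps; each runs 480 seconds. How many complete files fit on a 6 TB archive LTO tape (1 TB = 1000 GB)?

5202

Audio total: 320 + 200 = 520 kbps = 0.520 Mbps.
Total bitrate: 19.220 Mbps.
Per item: 19.220 Mbps × 480 s = 9,226 Mb = 1,153 MB.
Capacity: 6 TB = 48,000,000 Mb; 5202.91 items → 5202 complete.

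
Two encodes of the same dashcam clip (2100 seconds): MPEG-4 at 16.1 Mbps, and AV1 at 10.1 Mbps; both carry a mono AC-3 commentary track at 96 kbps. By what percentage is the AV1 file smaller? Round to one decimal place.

Audio: 96 kbps = 0.096 Mbps.
MPEG-4: 16.196 Mbps × 2100 s = 34011.6 Mb = 4.251 GB.
AV1: 10.196 Mbps × 2100 s = 21411.6 Mb = 2.676 GB.
Reduction: (1 − 2.676/4.251) × 100 = 37.05%.

37.0%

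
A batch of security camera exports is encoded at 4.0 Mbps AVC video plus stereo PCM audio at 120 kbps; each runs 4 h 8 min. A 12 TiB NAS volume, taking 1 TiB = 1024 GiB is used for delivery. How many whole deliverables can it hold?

1721

4 h 8 min = 248 min = 14880 s
Audio: 120 kbps = 0.120 Mbps.
Total bitrate: 4.120 Mbps.
Per item: 4.120 Mbps × 14880 s = 61,306 Mb = 7,663 MB.
Capacity: 12 TiB = 105,553,116 Mb; 1721.75 items → 1721 complete.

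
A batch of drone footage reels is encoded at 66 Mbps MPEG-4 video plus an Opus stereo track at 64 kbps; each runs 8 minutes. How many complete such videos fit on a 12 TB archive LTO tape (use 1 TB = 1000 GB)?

3027

8 min = 480 s
Audio: 64 kbps = 0.064 Mbps.
Total bitrate: 66.064 Mbps.
Per item: 66.064 Mbps × 480 s = 31,711 Mb = 3,964 MB.
Capacity: 12 TB = 96,000,000 Mb; 3027.37 items → 3027 complete.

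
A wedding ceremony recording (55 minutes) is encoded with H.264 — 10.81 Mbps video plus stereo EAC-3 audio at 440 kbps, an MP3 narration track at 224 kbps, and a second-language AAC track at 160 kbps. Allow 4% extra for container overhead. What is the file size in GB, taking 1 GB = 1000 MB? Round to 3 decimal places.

55 min = 3300 s
Audio total: 440 + 224 + 160 = 824 kbps = 0.824 Mbps.
Total bitrate: 10.81 + 0.824 = 11.634 Mbps.
Stream data: 11.634 Mbps × 3300 s = 38392.2 Mb.
With 4% container overhead: ×1.04.
39,928 Mb ÷ 8 = 4,991 MB → 4.991 GB.

4.991 GB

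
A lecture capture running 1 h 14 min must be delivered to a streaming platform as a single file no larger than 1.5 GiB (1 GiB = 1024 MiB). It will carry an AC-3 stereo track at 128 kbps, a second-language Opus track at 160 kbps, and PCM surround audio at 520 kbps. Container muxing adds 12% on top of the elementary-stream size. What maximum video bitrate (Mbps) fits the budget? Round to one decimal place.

1.8 Mbps

Budget: 1.5 GiB = 12884.9 Mb.
Stream payload after overhead: 12884.9 / 1.12 = 11504.4 Mb.
1 h 14 min = 74 min = 4440 s
Total bitrate budget: 11504.4 Mb / 4440 s = 2.591 Mbps.
Audio total: 128 + 160 + 520 = 808 kbps = 0.808 Mbps.
Video: 2.591 − 0.808 = 1.783 Mbps.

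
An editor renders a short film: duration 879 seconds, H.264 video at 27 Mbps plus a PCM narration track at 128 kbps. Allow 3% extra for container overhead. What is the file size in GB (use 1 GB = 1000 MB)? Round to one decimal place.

3.1 GB

Audio: 128 kbps = 0.128 Mbps.
Total bitrate: 27 + 0.128 = 27.128 Mbps.
Stream data: 27.128 Mbps × 879 s = 23845.5 Mb.
With 3% container overhead: ×1.03.
24,561 Mb ÷ 8 = 3,070 MB → 3.070 GB.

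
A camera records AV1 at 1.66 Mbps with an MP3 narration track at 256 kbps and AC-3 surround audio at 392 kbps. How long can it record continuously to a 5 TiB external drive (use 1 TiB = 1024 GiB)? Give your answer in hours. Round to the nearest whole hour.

5293 hours

Audio total: 256 + 392 = 648 kbps = 0.648 Mbps.
Total bitrate: 1.66 + 0.648 = 2.308 Mbps.
Capacity: 5 TiB = 43,980,465 Mb.
Recording time: 43,980,465 / 2.308 = 19,055,661 s ≈ 5,293 hours.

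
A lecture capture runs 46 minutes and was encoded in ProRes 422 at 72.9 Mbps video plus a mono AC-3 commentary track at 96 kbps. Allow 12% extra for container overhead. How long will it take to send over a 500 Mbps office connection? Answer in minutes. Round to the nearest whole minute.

46 min = 2760 s
Audio: 96 kbps = 0.096 Mbps.
Total bitrate: 72.996 Mbps.
File: 72.996 Mbps × 2760 s = 201469.0 Mb.
With 12% container overhead: ×1.12. → 225645.2 Mb.
At 500 Mbps: 225645.2 / 500 = 451.3 s ≈ 7.52 minutes.

8 minutes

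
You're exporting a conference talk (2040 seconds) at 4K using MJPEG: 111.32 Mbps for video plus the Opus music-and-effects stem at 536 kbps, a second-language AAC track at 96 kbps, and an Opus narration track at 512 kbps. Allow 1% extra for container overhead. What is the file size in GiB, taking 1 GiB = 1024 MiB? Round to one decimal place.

Audio total: 536 + 96 + 512 = 1144 kbps = 1.144 Mbps.
Total bitrate: 111.32 + 1.144 = 112.464 Mbps.
Stream data: 112.464 Mbps × 2040 s = 229426.6 Mb.
With 1% container overhead: ×1.01.
231,721 Mb = 28,965,103,200 bytes ÷ 1,073,741,824 = 26.98 GiB.

27.0 GiB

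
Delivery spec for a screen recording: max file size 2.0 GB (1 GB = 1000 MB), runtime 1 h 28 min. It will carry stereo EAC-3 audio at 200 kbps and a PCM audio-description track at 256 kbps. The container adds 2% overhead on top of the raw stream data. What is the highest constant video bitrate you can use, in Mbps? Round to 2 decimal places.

Budget: 2.0 GB = 16000.0 Mb.
Stream payload after overhead: 16000.0 / 1.02 = 15686.3 Mb.
1 h 28 min = 88 min = 5280 s
Total bitrate budget: 15686.3 Mb / 5280 s = 2.971 Mbps.
Audio total: 200 + 256 = 456 kbps = 0.456 Mbps.
Video: 2.971 − 0.456 = 2.515 Mbps.

2.51 Mbps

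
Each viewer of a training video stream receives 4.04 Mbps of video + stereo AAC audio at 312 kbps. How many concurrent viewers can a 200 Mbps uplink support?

45

Audio: 312 kbps = 0.312 Mbps.
Per-viewer media rate: 4.352 Mbps.
200 Mbps = 200.0 Mbps; 200.0 / 4.352 = 45.96 → 45 viewers.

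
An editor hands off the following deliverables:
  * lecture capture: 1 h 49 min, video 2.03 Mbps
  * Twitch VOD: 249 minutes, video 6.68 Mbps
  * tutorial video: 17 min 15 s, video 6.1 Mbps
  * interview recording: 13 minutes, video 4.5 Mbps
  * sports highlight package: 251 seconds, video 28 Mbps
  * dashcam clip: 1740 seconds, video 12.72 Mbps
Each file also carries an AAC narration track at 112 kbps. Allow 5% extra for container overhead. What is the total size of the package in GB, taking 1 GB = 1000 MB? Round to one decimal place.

Audio: 112 kbps = 0.112 Mbps.
lecture capture: 2.142 Mbps × 6540 s × 1.05 = 14709.1 Mb
Twitch VOD: 6.792 Mbps × 14940 s × 1.05 = 106546.1 Mb
tutorial video: 6.212 Mbps × 1035 s × 1.05 = 6750.9 Mb
interview recording: 4.612 Mbps × 780 s × 1.05 = 3777.2 Mb
sports highlight package: 28.112 Mbps × 251 s × 1.05 = 7408.9 Mb
dashcam clip: 12.832 Mbps × 1740 s × 1.05 = 23444.1 Mb
Total: 162636.3 Mb = 20329.5 MB.
= 20.33 GB.

20.3 GB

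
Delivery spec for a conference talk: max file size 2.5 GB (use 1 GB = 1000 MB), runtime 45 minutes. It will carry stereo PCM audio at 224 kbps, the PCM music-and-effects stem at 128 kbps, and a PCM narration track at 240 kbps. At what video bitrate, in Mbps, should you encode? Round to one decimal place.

6.8 Mbps

Budget: 2.5 GB = 20000.0 Mb.
45 min = 2700 s
Total bitrate budget: 20000.0 Mb / 2700 s = 7.407 Mbps.
Audio total: 224 + 128 + 240 = 592 kbps = 0.592 Mbps.
Video: 7.407 − 0.592 = 6.815 Mbps.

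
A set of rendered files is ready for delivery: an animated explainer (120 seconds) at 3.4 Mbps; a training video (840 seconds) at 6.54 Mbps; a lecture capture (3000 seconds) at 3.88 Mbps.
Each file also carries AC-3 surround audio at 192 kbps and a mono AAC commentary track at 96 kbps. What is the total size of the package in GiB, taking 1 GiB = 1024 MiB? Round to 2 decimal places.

2.17 GiB

Audio total: 192 + 96 = 288 kbps = 0.288 Mbps.
animated explainer: 3.688 Mbps × 120 s = 442.6 Mb
training video: 6.828 Mbps × 840 s = 5735.5 Mb
lecture capture: 4.168 Mbps × 3000 s = 12504.0 Mb
Total: 18682.1 Mb = 2335.3 MB.
= 2.175 GiB.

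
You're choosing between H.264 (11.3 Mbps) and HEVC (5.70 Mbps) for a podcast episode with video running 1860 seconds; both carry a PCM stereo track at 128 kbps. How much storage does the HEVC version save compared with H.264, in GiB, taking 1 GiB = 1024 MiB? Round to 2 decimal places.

Audio: 128 kbps = 0.128 Mbps.
H.264: 11.428 Mbps × 1860 s = 21256.1 Mb = 2.475 GiB.
HEVC: 5.828 Mbps × 1860 s = 10840.1 Mb = 1.262 GiB.
Saving: 2.475 − 1.262 = 1.213 GiB.

1.21 GiB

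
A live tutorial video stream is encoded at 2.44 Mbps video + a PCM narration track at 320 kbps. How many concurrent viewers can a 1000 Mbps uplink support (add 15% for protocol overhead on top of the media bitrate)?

315

Audio: 320 kbps = 0.320 Mbps.
Per-viewer media rate: 2.760 Mbps.
On the wire with 15% overhead: 3.174 Mbps.
1000 Mbps = 1,000 Mbps; 1,000 / 3.174 = 315.06 → 315 viewers.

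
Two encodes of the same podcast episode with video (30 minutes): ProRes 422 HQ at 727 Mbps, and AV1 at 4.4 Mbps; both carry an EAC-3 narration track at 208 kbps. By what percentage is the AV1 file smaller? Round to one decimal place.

30 min = 1800 s
Audio: 208 kbps = 0.208 Mbps.
ProRes 422 HQ: 727.208 Mbps × 1800 s = 1308974.4 Mb = 163.622 GB.
AV1: 4.608 Mbps × 1800 s = 8294.4 Mb = 1.037 GB.
Reduction: (1 − 1.037/163.622) × 100 = 99.37%.

99.4%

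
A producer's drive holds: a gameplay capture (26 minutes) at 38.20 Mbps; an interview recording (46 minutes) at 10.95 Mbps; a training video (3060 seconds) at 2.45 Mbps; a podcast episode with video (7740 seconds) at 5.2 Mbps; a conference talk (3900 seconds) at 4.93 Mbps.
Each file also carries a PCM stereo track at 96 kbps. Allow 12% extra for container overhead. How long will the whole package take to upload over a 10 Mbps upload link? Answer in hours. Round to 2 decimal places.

4.93 hours

Audio: 96 kbps = 0.096 Mbps.
gameplay capture: 38.296 Mbps × 1560 s × 1.12 = 66910.8 Mb
interview recording: 11.046 Mbps × 2760 s × 1.12 = 34145.4 Mb
training video: 2.546 Mbps × 3060 s × 1.12 = 8725.7 Mb
podcast episode with video: 5.296 Mbps × 7740 s × 1.12 = 45910.0 Mb
conference talk: 5.026 Mbps × 3900 s × 1.12 = 21953.6 Mb
Total: 177645.4 Mb = 22205.7 MB.
At 10 Mbps: 177645.4 / 10 = 17765 s ≈ 4.93 hours.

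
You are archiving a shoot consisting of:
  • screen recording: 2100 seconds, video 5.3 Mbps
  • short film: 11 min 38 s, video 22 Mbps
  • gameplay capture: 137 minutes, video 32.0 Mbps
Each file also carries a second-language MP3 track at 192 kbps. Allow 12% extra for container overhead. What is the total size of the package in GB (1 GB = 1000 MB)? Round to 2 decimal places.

40.83 GB

Audio: 192 kbps = 0.192 Mbps.
screen recording: 5.492 Mbps × 2100 s × 1.12 = 12917.2 Mb
short film: 22.192 Mbps × 698 s × 1.12 = 17348.8 Mb
gameplay capture: 32.192 Mbps × 8220 s × 1.12 = 296372.4 Mb
Total: 326638.4 Mb = 40829.8 MB.
= 40.83 GB.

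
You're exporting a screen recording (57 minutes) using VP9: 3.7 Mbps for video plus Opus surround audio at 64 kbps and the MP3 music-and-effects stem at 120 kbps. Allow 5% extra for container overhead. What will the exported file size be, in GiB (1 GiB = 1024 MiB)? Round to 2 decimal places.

57 min = 3420 s
Audio total: 64 + 120 = 184 kbps = 0.184 Mbps.
Total bitrate: 3.7 + 0.184 = 3.884 Mbps.
Stream data: 3.884 Mbps × 3420 s = 13283.3 Mb.
With 5% container overhead: ×1.05.
13,947 Mb = 1,743,430,500 bytes ÷ 1,073,741,824 = 1.624 GiB.

1.62 GiB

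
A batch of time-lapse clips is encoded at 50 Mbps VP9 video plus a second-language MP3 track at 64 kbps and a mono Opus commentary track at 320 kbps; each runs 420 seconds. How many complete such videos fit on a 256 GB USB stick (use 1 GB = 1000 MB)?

96

Audio total: 64 + 320 = 384 kbps = 0.384 Mbps.
Total bitrate: 50.384 Mbps.
Per item: 50.384 Mbps × 420 s = 21,161 Mb = 2,645 MB.
Capacity: 256 GB = 2,048,000 Mb; 96.78 items → 96 complete.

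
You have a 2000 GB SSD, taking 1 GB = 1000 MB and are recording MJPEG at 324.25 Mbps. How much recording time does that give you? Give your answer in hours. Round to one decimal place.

Capacity: 2000 GB = 16,000,000 Mb.
Recording time: 16,000,000 / 324.250 = 49,345 s ≈ 13.7 hours.

13.7 hours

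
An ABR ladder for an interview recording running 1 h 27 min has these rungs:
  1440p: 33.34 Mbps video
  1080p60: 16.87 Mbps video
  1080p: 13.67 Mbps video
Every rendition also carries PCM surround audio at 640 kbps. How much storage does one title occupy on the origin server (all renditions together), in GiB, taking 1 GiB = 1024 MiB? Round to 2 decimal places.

39.99 GiB

1 h 27 min = 87 min = 5220 s
Audio: 640 kbps = 0.640 Mbps.
Sum of rendition bitrates: (33.34+0.640) + (16.87+0.640) + (13.67+0.640) = 65.800 Mbps.
× 5220 s = 343,476 Mb = 42,934 MB = 39.99 GiB.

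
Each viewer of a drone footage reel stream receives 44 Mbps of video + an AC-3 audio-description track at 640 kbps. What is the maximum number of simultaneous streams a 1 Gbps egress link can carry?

Audio: 640 kbps = 0.640 Mbps.
Per-viewer media rate: 44.640 Mbps.
1 Gbps = 1,000 Mbps; 1,000 / 44.640 = 22.40 → 22 viewers.

22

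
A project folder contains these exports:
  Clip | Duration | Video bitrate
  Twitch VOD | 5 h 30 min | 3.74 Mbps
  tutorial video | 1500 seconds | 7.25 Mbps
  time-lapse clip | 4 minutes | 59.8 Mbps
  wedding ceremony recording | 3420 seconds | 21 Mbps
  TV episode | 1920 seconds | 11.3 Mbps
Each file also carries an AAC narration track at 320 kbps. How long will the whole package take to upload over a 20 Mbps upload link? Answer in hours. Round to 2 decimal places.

2.80 hours

Audio: 320 kbps = 0.320 Mbps.
Twitch VOD: 4.060 Mbps × 19800 s = 80388.0 Mb
tutorial video: 7.570 Mbps × 1500 s = 11355.0 Mb
time-lapse clip: 60.120 Mbps × 240 s = 14428.8 Mb
wedding ceremony recording: 21.320 Mbps × 3420 s = 72914.4 Mb
TV episode: 11.620 Mbps × 1920 s = 22310.4 Mb
Total: 201396.6 Mb = 25174.6 MB.
At 20 Mbps: 201396.6 / 20 = 10070 s ≈ 2.8 hours.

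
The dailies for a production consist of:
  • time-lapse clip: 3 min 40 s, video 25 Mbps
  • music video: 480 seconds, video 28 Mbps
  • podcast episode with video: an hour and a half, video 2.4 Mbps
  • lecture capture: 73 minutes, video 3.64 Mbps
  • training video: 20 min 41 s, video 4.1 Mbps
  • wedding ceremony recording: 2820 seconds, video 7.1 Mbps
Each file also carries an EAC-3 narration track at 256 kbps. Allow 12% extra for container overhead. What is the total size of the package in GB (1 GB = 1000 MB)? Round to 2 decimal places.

Audio: 256 kbps = 0.256 Mbps.
time-lapse clip: 25.256 Mbps × 220 s × 1.12 = 6223.1 Mb
music video: 28.256 Mbps × 480 s × 1.12 = 15190.4 Mb
podcast episode with video: 2.656 Mbps × 5400 s × 1.12 = 16063.5 Mb
lecture capture: 3.896 Mbps × 4380 s × 1.12 = 19112.2 Mb
training video: 4.356 Mbps × 1241 s × 1.12 = 6054.5 Mb
wedding ceremony recording: 7.356 Mbps × 2820 s × 1.12 = 23233.2 Mb
Total: 85876.9 Mb = 10734.6 MB.
= 10.73 GB.

10.73 GB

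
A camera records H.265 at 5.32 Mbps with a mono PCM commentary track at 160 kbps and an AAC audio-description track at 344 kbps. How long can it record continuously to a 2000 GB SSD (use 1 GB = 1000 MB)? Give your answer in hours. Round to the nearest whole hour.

763 hours

Audio total: 160 + 344 = 504 kbps = 0.504 Mbps.
Total bitrate: 5.32 + 0.504 = 5.824 Mbps.
Capacity: 2000 GB = 16,000,000 Mb.
Recording time: 16,000,000 / 5.824 = 2,747,253 s ≈ 763 hours.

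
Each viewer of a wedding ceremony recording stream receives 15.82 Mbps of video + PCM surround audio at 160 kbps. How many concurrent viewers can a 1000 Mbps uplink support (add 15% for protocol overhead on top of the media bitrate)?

54

Audio: 160 kbps = 0.160 Mbps.
Per-viewer media rate: 15.980 Mbps.
On the wire with 15% overhead: 18.377 Mbps.
1000 Mbps = 1,000 Mbps; 1,000 / 18.377 = 54.42 → 54 viewers.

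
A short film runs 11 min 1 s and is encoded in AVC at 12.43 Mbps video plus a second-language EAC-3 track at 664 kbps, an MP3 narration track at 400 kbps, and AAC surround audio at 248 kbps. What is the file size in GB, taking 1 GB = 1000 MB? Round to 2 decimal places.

1.14 GB

11 min 1 s = 661 s
Audio total: 664 + 400 + 248 = 1312 kbps = 1.312 Mbps.
Total bitrate: 12.43 + 1.312 = 13.742 Mbps.
Stream data: 13.742 Mbps × 661 s = 9083.5 Mb.
9,083 Mb ÷ 8 = 1,135 MB → 1.135 GB.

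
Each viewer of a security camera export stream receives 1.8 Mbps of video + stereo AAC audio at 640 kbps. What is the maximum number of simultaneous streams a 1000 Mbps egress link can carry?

409

Audio: 640 kbps = 0.640 Mbps.
Per-viewer media rate: 2.440 Mbps.
1000 Mbps = 1,000 Mbps; 1,000 / 2.440 = 409.84 → 409 viewers.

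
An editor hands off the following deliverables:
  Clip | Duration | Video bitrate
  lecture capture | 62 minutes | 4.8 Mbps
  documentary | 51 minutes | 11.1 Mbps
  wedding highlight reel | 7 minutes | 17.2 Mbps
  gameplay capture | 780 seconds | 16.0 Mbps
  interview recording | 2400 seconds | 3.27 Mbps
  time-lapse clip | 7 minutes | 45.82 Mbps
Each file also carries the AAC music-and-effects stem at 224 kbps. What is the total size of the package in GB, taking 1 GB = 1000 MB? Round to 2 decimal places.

12.63 GB

Audio: 224 kbps = 0.224 Mbps.
lecture capture: 5.024 Mbps × 3720 s = 18689.3 Mb
documentary: 11.324 Mbps × 3060 s = 34651.4 Mb
wedding highlight reel: 17.424 Mbps × 420 s = 7318.1 Mb
gameplay capture: 16.224 Mbps × 780 s = 12654.7 Mb
interview recording: 3.494 Mbps × 2400 s = 8385.6 Mb
time-lapse clip: 46.044 Mbps × 420 s = 19338.5 Mb
Total: 101037.6 Mb = 12629.7 MB.
= 12.63 GB.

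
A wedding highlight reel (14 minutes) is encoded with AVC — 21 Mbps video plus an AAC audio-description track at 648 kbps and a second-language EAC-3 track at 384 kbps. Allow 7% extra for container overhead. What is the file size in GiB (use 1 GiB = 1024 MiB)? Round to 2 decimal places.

2.31 GiB

14 min = 840 s
Audio total: 648 + 384 = 1032 kbps = 1.032 Mbps.
Total bitrate: 21 + 1.032 = 22.032 Mbps.
Stream data: 22.032 Mbps × 840 s = 18506.9 Mb.
With 7% container overhead: ×1.07.
19,802 Mb = 2,475,295,200 bytes ÷ 1,073,741,824 = 2.305 GiB.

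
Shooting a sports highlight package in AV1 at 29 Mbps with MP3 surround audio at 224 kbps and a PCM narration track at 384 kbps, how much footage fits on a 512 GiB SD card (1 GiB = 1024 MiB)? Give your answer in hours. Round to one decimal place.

41.3 hours

Audio total: 224 + 384 = 608 kbps = 0.608 Mbps.
Total bitrate: 29 + 0.608 = 29.608 Mbps.
Capacity: 512 GiB = 4,398,047 Mb.
Recording time: 4,398,047 / 29.608 = 148,543 s ≈ 41.3 hours.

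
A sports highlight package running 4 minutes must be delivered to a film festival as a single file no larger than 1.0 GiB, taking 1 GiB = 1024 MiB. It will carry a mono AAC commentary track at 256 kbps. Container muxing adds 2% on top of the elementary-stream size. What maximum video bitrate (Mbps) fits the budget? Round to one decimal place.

34.8 Mbps

Budget: 1.0 GiB = 8589.9 Mb.
Stream payload after overhead: 8589.9 / 1.02 = 8421.5 Mb.
4 min = 240 s
Total bitrate budget: 8421.5 Mb / 240 s = 35.090 Mbps.
Audio: 256 kbps = 0.256 Mbps.
Video: 35.090 − 0.256 = 34.834 Mbps.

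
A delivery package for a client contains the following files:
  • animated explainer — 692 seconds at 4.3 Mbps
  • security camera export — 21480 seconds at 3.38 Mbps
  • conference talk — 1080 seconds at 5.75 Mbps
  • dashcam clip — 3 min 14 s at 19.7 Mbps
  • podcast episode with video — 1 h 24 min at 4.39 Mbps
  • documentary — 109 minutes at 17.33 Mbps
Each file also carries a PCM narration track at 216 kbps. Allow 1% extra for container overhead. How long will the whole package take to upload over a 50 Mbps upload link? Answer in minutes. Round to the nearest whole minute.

Audio: 216 kbps = 0.216 Mbps.
animated explainer: 4.516 Mbps × 692 s × 1.01 = 3156.3 Mb
security camera export: 3.596 Mbps × 21480 s × 1.01 = 78014.5 Mb
conference talk: 5.966 Mbps × 1080 s × 1.01 = 6507.7 Mb
dashcam clip: 19.916 Mbps × 194 s × 1.01 = 3902.3 Mb
podcast episode with video: 4.606 Mbps × 5040 s × 1.01 = 23446.4 Mb
documentary: 17.546 Mbps × 6540 s × 1.01 = 115898.3 Mb
Total: 230925.6 Mb = 28865.7 MB.
At 50 Mbps: 230925.6 / 50 = 4619 s ≈ 77 minutes.

77 minutes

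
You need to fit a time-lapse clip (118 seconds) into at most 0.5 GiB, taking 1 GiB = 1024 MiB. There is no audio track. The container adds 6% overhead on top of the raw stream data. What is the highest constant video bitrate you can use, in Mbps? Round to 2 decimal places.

34.34 Mbps

Budget: 0.5 GiB = 4295.0 Mb.
Stream payload after overhead: 4295.0 / 1.06 = 4051.9 Mb.
Total bitrate budget: 4051.9 Mb / 118 s = 34.338 Mbps.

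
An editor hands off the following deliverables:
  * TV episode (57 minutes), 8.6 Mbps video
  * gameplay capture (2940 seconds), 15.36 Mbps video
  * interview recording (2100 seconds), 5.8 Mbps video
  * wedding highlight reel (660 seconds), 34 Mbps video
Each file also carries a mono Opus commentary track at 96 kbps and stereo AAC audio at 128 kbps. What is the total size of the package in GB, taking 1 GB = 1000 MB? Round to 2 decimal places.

Audio total: 96 + 128 = 224 kbps = 0.224 Mbps.
TV episode: 8.824 Mbps × 3420 s = 30178.1 Mb
gameplay capture: 15.584 Mbps × 2940 s = 45817.0 Mb
interview recording: 6.024 Mbps × 2100 s = 12650.4 Mb
wedding highlight reel: 34.224 Mbps × 660 s = 22587.8 Mb
Total: 111233.3 Mb = 13904.2 MB.
= 13.90 GB.

13.90 GB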